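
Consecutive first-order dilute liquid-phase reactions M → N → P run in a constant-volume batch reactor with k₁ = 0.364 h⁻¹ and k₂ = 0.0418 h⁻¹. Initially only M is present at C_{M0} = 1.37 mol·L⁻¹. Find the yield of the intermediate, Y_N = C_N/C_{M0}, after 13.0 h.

0.646

For first-order series with pure M initially, C_N(t) = k₁C_{M0}/(k₂−k₁)·(e^(−k₁t) − e^(−k₂t)).
e^(−k₁t) = e^(−0.364×13.0) = e^(−4.732) = 0.008809; e^(−k₂t) = e^(−0.5434) = 0.5808.
C_N = 0.364×1.37/(0.0418−0.364) × (0.008809−0.5808) = (-1.548)×(-0.5720) = 0.8852 mol·L⁻¹.
Y_N = C_N/C_{M0} = 0.8852/1.37 = 0.646.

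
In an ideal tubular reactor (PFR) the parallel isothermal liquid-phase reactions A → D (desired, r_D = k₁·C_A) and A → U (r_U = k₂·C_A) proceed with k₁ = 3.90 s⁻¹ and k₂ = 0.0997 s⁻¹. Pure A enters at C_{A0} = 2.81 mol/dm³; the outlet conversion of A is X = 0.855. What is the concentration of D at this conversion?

C_A = C_{A0}(1−X) = 0.4075 mol/dm³.
Both paths are first order in A, so the instantaneous fraction to D is constant: dC_D/d(−C_A) = k₁/(k₁+k₂) = 0.9751.
C_D = 0.9751·(C_{A0}−C_A) = 0.9751×2.403 = 2.34 mol/dm³.

2.34 mol/dm³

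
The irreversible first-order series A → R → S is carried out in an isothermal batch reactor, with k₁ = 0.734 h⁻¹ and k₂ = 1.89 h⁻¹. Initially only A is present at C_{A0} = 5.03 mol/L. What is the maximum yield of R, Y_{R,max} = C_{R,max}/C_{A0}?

Evaluating C_R at t_opt = ln(k₂/k₁)/(k₂−k₁) gives C_{R,max}/C_{A0} = (k₁/k₂)^[k₂/(k₂−k₁)].
= (0.734/1.89)^(1.89/(1.89−0.734)) = (0.3884)^(1.635) = 0.2130.

0.213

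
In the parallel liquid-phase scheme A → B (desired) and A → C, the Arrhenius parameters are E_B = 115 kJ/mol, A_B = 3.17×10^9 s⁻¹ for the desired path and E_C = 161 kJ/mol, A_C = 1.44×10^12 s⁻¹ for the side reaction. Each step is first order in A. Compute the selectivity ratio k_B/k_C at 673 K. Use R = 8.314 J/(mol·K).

With equal orders, S_{B/C} = k_B/k_C = (A_B/A_C)·exp[(E_C−E_B)/(RT)].
(E_C−E_B)/(RT) = (161−115)×10³/(8.314×673) = 46000/5595 = 8.221.
k_B/k_C = (3.17×10^9/1.44×10^12)·exp(8.221) = 0.002201 × 3719 = 8.19.
Since E_B < E_C, lowering the temperature improves selectivity toward B.

8.19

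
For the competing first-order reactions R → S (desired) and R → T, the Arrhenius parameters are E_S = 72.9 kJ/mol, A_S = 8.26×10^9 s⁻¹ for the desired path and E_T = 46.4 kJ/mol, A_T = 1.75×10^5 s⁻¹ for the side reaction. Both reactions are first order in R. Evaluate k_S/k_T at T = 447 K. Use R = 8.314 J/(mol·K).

With equal orders, S_{S/T} = k_S/k_T = (A_S/A_T)·exp[(E_T−E_S)/(RT)].
(E_T−E_S)/(RT) = (46.4−72.9)×10³/(8.314×447) = -26500/3716 = -7.131.
k_S/k_T = (8.26×10^9/1.75×10^5)·exp(-7.131) = 47200 × 8.002×10^-4 = 37.8.

37.8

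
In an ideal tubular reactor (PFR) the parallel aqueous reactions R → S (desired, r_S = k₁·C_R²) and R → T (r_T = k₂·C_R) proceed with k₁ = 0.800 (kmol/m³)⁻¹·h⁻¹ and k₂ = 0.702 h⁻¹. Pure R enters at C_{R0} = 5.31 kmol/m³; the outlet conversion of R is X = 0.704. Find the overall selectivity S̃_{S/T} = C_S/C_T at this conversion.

3.60

C_R = C_{R0}(1−X) = 1.572 kmol/m³.
Along a PFR/batch, dC_T/dC_R = −r_T/(r_S+r_T) = −k₂/(k₂+k₁·C_R).
Integrating from C_{R0} to C_R: C_T = (0.702/0.800)·ln[(0.702+0.800·5.31)/(0.702+0.800·1.57)] = 0.8775·ln(4.950/1.959) = 0.8132 kmol/m³.
Then C_S = (C_{R0}−C_R) − C_T = 3.738 − 0.8132 = 2.925 kmol/m³.
S̃_{S/T} = C_S/C_T = 2.925/0.8132 = 3.60.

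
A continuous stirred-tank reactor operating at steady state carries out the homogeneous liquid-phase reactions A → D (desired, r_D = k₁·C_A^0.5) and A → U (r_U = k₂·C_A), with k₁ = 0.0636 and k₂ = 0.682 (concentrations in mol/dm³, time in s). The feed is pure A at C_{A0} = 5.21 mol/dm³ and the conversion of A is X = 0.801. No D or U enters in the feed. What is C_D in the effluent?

Exit C_A = C_{A0}(1−X) = 5.21×0.199 = 1.037 mol/dm³.
A CSTR operates uniformly at the exit composition, giving r_D = 0.06476 and r_U = 0.7071 (each k·C_A^n at C_A = 1.037).
Fraction of consumed A going to D: r_D/(r_D+r_U) = 0.08390.
C_D = 0.08390·C_{A0}·X = 0.08390×5.21×0.801 = 0.350 mol/dm³.

0.350 mol/dm³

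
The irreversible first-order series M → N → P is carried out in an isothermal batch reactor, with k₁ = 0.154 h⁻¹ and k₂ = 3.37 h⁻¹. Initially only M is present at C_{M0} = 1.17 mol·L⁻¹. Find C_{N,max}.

0.0461 mol·L⁻¹

Evaluating C_N at t_opt = ln(k₂/k₁)/(k₂−k₁) gives C_{N,max}/C_{M0} = (k₁/k₂)^[k₂/(k₂−k₁)].
= (0.154/3.37)^(3.37/(3.37−0.154)) = (0.04570)^(1.048) = 0.03942.
C_{N,max} = 0.03942×1.17 = 0.0461 mol·L⁻¹.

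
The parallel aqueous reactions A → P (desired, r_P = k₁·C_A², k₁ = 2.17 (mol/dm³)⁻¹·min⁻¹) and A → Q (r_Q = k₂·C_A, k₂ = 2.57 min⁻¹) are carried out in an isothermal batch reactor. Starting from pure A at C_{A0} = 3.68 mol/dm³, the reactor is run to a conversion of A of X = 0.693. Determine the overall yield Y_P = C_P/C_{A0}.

0.454

C_A = C_{A0}(1−X) = 1.130 mol/dm³.
Along a PFR/batch, dC_Q/dC_A = −r_Q/(r_P+r_Q) = −k₂/(k₂+k₁·C_A).
Integrating from C_{A0} to C_A: C_Q = (2.57/2.17)·ln[(2.57+2.17·3.68)/(2.57+2.17·1.13)] = 1.184·ln(10.56/5.022) = 0.8799 mol/dm³.
Then C_P = (C_{A0}−C_A) − C_Q = 2.550 − 0.8799 = 1.670 mol/dm³.
Y_P = C_P/C_{A0} = 1.670/3.68 = 0.454.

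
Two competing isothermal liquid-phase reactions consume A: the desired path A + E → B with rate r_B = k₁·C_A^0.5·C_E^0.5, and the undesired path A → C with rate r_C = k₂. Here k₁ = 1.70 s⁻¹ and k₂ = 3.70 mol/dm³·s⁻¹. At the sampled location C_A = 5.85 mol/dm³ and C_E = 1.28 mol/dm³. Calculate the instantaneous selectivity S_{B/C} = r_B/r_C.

S_{B/C} = r_B/r_C = (k₁·C_A^0.5·C_E^0.5)/(k₂) = (k₁/k₂)·C_A^0.5·C_E^0.5.
= (1.70×5.850^0.5×1.280^0.5) / (3.70) = 4.652/3.700 = 1.26.
Since the desired path is higher order in A, keeping C_A high (PFR or concentrated feed) favours B.

1.26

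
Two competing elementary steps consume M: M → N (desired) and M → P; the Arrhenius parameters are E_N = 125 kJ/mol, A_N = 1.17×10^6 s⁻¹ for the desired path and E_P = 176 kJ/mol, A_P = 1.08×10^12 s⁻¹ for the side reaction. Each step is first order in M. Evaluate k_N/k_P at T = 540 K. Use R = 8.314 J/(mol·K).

k_N/k_P = (A_N/A_P)·exp[−(E_N−E_P)/(RT)] = (A_N/A_P)·exp[(E_P−E_N)/(RT)].
(E_P−E_N)/(RT) = (176−125)×10³/(8.314×540) = 51000/4490 = 11.36.
k_N/k_P = (1.17×10^6/1.08×10^12)·exp(11.36) = 1.083×10^-6 × 85793 = 0.0929.

0.0929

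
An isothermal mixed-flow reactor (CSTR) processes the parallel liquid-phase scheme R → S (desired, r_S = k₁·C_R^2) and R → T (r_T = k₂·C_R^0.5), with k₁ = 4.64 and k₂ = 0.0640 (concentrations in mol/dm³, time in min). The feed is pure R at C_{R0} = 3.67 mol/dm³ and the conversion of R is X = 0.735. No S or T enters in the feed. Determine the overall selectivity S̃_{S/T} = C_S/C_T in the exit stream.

69.5

Exit C_R = C_{R0}(1−X) = 3.67×0.265 = 0.9726 mol/dm³.
Rates in a CSTR are evaluated at the outlet concentration: r_S = 4.64×0.9726^2 = 4.389, r_T = 0.0640×0.9726^0.5 = 0.06312.
Overall selectivity = C_S/C_T = r_Sτ/(r_Tτ) = r_S/r_T = 69.5.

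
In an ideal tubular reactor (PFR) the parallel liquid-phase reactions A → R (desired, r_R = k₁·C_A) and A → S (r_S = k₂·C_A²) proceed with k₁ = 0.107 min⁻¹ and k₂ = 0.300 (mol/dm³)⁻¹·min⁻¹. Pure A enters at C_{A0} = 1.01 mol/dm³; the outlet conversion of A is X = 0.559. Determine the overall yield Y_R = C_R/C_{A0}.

C_A = C_{A0}(1−X) = 0.4454 mol/dm³.
Along a PFR/batch, dC_R/dC_A = −r_R/(r_R+r_S) = −k₁/(k₁+k₂·C_A).
Integrating from C_{A0} to C_A: C_R = (0.107/0.300)·ln[(0.107+0.300·1.01)/(0.107+0.300·0.445)] = 0.3567·ln(0.4100/0.2406) = 0.1901 mol/dm³.
Y_R = C_R/C_{A0} = 0.1901/1.01 = 0.188.

0.188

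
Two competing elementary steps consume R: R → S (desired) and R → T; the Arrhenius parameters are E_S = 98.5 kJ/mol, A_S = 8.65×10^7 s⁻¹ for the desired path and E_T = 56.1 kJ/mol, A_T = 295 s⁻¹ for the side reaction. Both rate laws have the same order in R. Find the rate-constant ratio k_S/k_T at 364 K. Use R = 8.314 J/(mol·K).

Since both paths have the same order in R, the concentration cancels and S_{S/T} = k_S/k_T = (A_S/A_T)·exp[(E_T−E_S)/(RT)].
(E_T−E_S)/(RT) = (56.1−98.5)×10³/(8.314×364) = -42400/3026 = -14.01.
k_S/k_T = (8.65×10^7/295)·exp(-14.01) = 2.932×10^5 × 8.228×10^-7 = 0.241.
Since E_S > E_T, raising the temperature improves selectivity toward S.

0.241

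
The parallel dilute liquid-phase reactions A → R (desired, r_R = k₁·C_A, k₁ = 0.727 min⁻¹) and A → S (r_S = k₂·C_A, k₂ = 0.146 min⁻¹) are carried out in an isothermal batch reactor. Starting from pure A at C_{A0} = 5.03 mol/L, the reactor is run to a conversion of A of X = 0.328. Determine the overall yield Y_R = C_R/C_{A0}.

C_A = C_{A0}(1−X) = 3.380 mol/L.
Both paths are first order in A, so the instantaneous fraction to R is constant: dC_R/d(−C_A) = k₁/(k₁+k₂) = 0.8328.
C_R = 0.8328·(C_{A0}−C_A) = 0.8328×1.650 = 1.37 mol/L.
Y_R = C_R/C_{A0} = 1.374/5.03 = 0.273.

0.273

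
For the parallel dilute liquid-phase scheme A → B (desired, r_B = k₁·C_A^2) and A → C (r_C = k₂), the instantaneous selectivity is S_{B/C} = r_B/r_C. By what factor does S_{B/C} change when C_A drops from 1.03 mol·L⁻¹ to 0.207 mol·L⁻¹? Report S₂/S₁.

0.0404

S_{B/C} = (k₁/k₂)·C_A^2, so S₂/S₁ = (C_{A,2}/C_{A,1})^2.
= (0.207/1.03)^2 = (0.2010)^2 = 0.0404.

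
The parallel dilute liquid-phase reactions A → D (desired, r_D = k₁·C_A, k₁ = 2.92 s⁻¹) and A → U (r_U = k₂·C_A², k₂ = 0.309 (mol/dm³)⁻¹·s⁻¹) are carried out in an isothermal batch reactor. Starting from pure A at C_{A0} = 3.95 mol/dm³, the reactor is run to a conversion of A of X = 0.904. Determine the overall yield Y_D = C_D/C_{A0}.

0.741

C_A = C_{A0}(1−X) = 0.3792 mol/dm³.
Along a PFR/batch, dC_D/dC_A = −r_D/(r_D+r_U) = −k₁/(k₁+k₂·C_A).
Integrating from C_{A0} to C_A: C_D = (2.92/0.309)·ln[(2.92+0.309·3.95)/(2.92+0.309·0.379)] = 9.450·ln(4.141/3.037) = 2.929 mol/dm³.
Y_D = C_D/C_{A0} = 2.929/3.95 = 0.741.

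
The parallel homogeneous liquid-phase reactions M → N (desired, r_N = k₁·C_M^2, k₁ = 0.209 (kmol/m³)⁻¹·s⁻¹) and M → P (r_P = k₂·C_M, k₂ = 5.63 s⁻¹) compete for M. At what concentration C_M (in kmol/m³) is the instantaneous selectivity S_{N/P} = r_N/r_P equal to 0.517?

S_{N/P} = (k₁/k₂)·C_M ⇒ C_M = S·k₂/k₁.
= 0.517×5.63/0.209 = 13.9 kmol/m³.

13.9 kmol/m³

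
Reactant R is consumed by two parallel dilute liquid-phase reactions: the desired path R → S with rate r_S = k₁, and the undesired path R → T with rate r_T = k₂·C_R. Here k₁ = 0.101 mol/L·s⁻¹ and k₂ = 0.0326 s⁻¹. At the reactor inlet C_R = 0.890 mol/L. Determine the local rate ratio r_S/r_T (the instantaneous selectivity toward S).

S_{S/T} = r_S/r_T = (k₁)/(k₂·C_R) = (k₁/k₂)·C_R⁻¹.
= (0.101) / (0.0326×0.8900) = 0.1010/0.02901 = 3.48.

3.48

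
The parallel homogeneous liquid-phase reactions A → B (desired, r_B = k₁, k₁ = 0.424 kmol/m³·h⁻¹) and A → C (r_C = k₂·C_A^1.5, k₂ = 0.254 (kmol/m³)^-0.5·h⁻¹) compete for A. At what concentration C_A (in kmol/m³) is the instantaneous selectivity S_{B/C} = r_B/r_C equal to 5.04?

0.479 kmol/m³

S_{B/C} = (k₁/k₂)·C_A^-1.5 ⇒ C_A = (S·k₂/k₁)^(1/(-1.5)).
= (5.04×0.254/0.424)^(-0.6667) = (3.019)^(-0.6667) = 0.479 kmol/m³.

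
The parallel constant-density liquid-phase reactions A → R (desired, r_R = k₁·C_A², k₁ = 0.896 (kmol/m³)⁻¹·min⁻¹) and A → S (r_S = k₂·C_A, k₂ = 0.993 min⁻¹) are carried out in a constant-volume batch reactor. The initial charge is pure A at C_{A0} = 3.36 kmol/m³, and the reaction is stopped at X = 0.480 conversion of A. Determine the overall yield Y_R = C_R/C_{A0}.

C_A = C_{A0}(1−X) = 1.747 kmol/m³.
Along a PFR/batch, dC_S/dC_A = −r_S/(r_R+r_S) = −k₂/(k₂+k₁·C_A).
Integrating from C_{A0} to C_A: C_S = (0.993/0.896)·ln[(0.993+0.896·3.36)/(0.993+0.896·1.75)] = 1.108·ln(4.004/2.558) = 0.4962 kmol/m³.
Then C_R = (C_{A0}−C_A) − C_S = 1.613 − 0.4962 = 1.117 kmol/m³.
Y_R = C_R/C_{A0} = 1.117/3.36 = 0.332.

0.332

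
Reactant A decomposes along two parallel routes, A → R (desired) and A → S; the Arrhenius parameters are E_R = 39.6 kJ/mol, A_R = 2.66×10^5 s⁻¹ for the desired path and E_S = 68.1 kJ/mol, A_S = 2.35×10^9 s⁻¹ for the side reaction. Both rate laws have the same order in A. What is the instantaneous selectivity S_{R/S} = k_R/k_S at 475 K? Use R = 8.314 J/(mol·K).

0.154

k_R/k_S = (A_R/A_S)·exp[−(E_R−E_S)/(RT)] = (A_R/A_S)·exp[(E_S−E_R)/(RT)].
(E_S−E_R)/(RT) = (68.1−39.6)×10³/(8.314×475) = 28500/3949 = 7.217.
k_R/k_S = (2.66×10^5/2.35×10^9)·exp(7.217) = 1.132×10^-4 × 1362 = 0.154.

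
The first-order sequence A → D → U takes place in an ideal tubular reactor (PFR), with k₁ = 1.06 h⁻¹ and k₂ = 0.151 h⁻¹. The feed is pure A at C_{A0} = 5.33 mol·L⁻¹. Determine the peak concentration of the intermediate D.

For a first-order series the maximum intermediate yield is C_{D,max}/C_{A0} = (k₁/k₂)^[k₂/(k₂−k₁)].
= (1.06/0.151)^(0.151/(0.151−1.06)) = (7.020)^(-0.1661) = 0.7235.
C_{D,max} = 0.7235×5.33 = 3.86 mol·L⁻¹.

3.86 mol·L⁻¹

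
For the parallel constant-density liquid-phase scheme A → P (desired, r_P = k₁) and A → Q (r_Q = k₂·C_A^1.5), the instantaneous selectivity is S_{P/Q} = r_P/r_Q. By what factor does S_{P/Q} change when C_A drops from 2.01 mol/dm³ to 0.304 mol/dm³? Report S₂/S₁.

S_{P/Q} = (k₁/k₂)·C_A^-1.5, so S₂/S₁ = (C_{A,2}/C_{A,1})^-1.5.
= (0.304/2.01)^(-1.5) = (0.1512)^(-1.5) = 17.0.

17.0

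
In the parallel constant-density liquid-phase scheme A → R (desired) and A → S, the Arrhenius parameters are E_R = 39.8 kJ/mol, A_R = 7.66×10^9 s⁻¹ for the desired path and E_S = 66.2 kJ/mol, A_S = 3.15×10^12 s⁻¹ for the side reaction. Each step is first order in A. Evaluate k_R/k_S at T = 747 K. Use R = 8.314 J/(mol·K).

Since both paths have the same order in A, the concentration cancels and S_{R/S} = k_R/k_S = (A_R/A_S)·exp[(E_S−E_R)/(RT)].
(E_S−E_R)/(RT) = (66.2−39.8)×10³/(8.314×747) = 26400/6211 = 4.251.
k_R/k_S = (7.66×10^9/3.15×10^12)·exp(4.251) = 0.002432 × 70.16 = 0.171.

0.171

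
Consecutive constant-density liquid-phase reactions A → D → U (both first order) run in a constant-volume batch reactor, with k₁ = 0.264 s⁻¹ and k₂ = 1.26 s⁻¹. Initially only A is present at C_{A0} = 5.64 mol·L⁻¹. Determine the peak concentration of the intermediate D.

0.781 mol·L⁻¹

For a first-order series the maximum intermediate yield is C_{D,max}/C_{A0} = (k₁/k₂)^[k₂/(k₂−k₁)].
= (0.264/1.26)^(1.26/(1.26−0.264)) = (0.2095)^(1.265) = 0.1385.
C_{D,max} = 0.1385×5.64 = 0.781 mol·L⁻¹.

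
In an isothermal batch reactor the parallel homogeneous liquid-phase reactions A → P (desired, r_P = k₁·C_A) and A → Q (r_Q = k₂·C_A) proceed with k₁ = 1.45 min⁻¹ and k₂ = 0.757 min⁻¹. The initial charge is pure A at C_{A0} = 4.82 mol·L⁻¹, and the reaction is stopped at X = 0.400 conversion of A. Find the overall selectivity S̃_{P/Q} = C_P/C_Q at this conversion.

C_A = C_{A0}(1−X) = 2.892 mol·L⁻¹.
Both paths are first order in A, so the instantaneous fraction to P is constant: dC_P/d(−C_A) = k₁/(k₁+k₂) = 0.6570.
C_P = 0.6570·(C_{A0}−C_A) = 0.6570×1.928 = 1.27 mol·L⁻¹.
C_Q = (C_{A0}−C_A)−C_P = 0.6613 mol·L⁻¹; S̃_{P/Q} = 1.267/0.6613 = 1.92.

1.92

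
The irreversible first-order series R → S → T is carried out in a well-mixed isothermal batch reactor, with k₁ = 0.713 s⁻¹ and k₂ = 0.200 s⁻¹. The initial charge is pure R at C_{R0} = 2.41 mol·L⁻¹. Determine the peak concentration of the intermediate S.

For a first-order series the maximum intermediate yield is C_{S,max}/C_{R0} = (k₁/k₂)^[k₂/(k₂−k₁)].
= (0.713/0.200)^(0.200/(0.200−0.713)) = (3.565)^(-0.3899) = 0.6092.
C_{S,max} = 0.6092×2.41 = 1.47 mol·L⁻¹.

1.47 mol·L⁻¹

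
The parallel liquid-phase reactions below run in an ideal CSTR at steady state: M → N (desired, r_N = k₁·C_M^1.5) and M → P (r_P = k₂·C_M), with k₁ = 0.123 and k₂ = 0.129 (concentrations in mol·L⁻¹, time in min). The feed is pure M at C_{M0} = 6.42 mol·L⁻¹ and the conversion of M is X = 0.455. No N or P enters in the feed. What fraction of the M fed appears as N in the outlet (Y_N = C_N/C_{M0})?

0.292

Exit C_M = C_{M0}(1−X) = 6.42×0.545 = 3.499 mol·L⁻¹.
A CSTR operates uniformly at the exit composition, giving r_N = 0.8050 and r_P = 0.4514 (each k·C_M^n at C_M = 3.499).
Fraction of consumed M going to N: r_N/(r_N+r_P) = 0.6407.
C_N = 0.6407·C_{M0}·X = 0.6407×6.42×0.455 = 1.87 mol·L⁻¹; Y_N = C_N/C_{M0} = 0.292.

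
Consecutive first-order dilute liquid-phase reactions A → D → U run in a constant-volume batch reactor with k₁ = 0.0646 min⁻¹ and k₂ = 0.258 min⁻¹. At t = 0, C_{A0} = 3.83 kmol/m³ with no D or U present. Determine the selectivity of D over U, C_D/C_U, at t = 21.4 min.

For first-order series with pure A initially, C_D(t) = k₁C_{A0}/(k₂−k₁)·(e^(−k₁t) − e^(−k₂t)).
e^(−k₁t) = e^(−0.0646×21.4) = e^(−1.382) = 0.2510; e^(−k₂t) = e^(−5.521) = 0.004001.
C_D = 0.0646×3.83/(0.258−0.0646) × (0.2510−0.004001) = 1.279×0.2470 = 0.3159 kmol/m³.
C_A = C_{A0}e^(−k₁t) = 0.9612 kmol/m³, so C_U = C_{A0}−C_A−C_D = 2.553 kmol/m³; C_D/C_U = 0.124.

0.124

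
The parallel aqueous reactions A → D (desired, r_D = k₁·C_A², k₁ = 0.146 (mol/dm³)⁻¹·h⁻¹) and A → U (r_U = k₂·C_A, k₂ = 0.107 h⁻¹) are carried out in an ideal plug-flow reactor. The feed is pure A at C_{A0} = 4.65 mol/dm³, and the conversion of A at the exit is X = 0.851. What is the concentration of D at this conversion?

2.98 mol/dm³

C_A = C_{A0}(1−X) = 0.6929 mol/dm³.
Along a PFR/batch, dC_U/dC_A = −r_U/(r_D+r_U) = −k₂/(k₂+k₁·C_A).
Integrating from C_{A0} to C_A: C_U = (0.107/0.146)·ln[(0.107+0.146·4.65)/(0.107+0.146·0.693)] = 0.7329·ln(0.7859/0.2082) = 0.9737 mol/dm³.
Then C_D = (C_{A0}−C_A) − C_U = 3.957 − 0.9737 = 2.983 mol/dm³.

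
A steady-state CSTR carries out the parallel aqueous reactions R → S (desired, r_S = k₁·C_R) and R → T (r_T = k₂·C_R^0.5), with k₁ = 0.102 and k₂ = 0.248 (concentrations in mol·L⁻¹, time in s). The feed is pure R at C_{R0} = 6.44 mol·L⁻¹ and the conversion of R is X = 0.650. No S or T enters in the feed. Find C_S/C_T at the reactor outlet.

Exit C_R = C_{R0}(1−X) = 6.44×0.350 = 2.254 mol·L⁻¹.
Rates in a CSTR are evaluated at the outlet concentration: r_S = 0.102×2.254 = 0.2299, r_T = 0.248×2.254^0.5 = 0.3723.
Overall selectivity = C_S/C_T = r_Sτ/(r_Tτ) = r_S/r_T = 0.617.

0.617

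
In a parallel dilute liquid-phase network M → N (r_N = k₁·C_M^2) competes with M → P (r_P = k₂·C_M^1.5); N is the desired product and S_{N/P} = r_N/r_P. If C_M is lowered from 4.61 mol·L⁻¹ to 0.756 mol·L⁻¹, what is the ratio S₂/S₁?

S_{N/P} = (k₁/k₂)·C_M^0.5, so S₂/S₁ = (C_{M,2}/C_{M,1})^0.5.
= (0.756/4.61)^0.5 = (0.1640)^0.5 = 0.405.

0.405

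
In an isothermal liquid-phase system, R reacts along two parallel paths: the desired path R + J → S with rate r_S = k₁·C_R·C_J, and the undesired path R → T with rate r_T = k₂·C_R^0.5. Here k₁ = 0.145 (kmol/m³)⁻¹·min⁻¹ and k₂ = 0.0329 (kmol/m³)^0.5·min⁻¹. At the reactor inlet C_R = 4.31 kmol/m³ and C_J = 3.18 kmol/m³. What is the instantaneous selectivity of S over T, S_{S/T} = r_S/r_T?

29.1

S_{S/T} = r_S/r_T = (k₁·C_R·C_J)/(k₂·C_R^0.5) = (k₁/k₂)·C_R^0.5·C_J.
= (0.145×4.310×3.180) / (0.0329×4.310^0.5) = 1.987/0.06830 = 29.1.
Since the desired path is higher order in R, keeping C_R high (PFR or concentrated feed) favours S.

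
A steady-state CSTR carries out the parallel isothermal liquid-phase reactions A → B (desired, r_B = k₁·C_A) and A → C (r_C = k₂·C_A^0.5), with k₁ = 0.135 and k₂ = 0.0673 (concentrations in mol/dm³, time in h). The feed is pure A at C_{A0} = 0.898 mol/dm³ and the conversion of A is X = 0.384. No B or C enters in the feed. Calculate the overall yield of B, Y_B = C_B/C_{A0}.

0.230

Exit C_A = C_{A0}(1−X) = 0.898×0.616 = 0.5532 mol/dm³.
Rates in a CSTR are evaluated at the outlet concentration: r_B = 0.135×0.5532 = 0.07468, r_C = 0.0673×0.5532^0.5 = 0.05005.
Fraction of consumed A going to B: r_B/(r_B+r_C) = 0.5987.
C_B = 0.5987·C_{A0}·X = 0.5987×0.898×0.384 = 0.206 mol/dm³; Y_B = C_B/C_{A0} = 0.230.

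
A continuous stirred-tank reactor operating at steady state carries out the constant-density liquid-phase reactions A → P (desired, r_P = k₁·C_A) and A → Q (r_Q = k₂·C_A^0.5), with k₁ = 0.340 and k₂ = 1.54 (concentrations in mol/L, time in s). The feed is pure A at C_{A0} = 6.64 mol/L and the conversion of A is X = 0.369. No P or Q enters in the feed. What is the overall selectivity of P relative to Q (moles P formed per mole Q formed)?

Exit C_A = C_{A0}(1−X) = 6.64×0.631 = 4.190 mol/L.
A CSTR operates uniformly at the exit composition, giving r_P = 1.425 and r_Q = 3.152 (each k·C_A^n at C_A = 4.190).
Overall selectivity = C_P/C_Q = r_Pτ/(r_Qτ) = r_P/r_Q = 0.452.

0.452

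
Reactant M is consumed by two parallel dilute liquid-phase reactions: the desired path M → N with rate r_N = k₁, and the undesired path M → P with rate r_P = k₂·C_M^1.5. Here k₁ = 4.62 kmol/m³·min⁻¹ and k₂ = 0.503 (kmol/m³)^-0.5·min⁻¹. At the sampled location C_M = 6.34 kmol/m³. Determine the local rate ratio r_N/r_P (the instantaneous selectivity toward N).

S_{N/P} = r_N/r_P = (k₁)/(k₂·C_M^1.5) = (k₁/k₂)·C_M^-1.5.
= (4.62) / (0.503×6.340^1.5) = 4.620/8.030 = 0.575.

0.575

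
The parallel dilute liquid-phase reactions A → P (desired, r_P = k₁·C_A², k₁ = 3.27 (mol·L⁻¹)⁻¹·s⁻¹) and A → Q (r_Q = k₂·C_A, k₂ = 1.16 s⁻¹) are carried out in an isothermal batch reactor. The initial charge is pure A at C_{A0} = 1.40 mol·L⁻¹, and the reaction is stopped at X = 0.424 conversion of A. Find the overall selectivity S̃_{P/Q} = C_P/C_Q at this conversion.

3.05

C_A = C_{A0}(1−X) = 0.8064 mol·L⁻¹.
Along a PFR/batch, dC_Q/dC_A = −r_Q/(r_P+r_Q) = −k₂/(k₂+k₁·C_A).
Integrating from C_{A0} to C_A: C_Q = (1.16/3.27)·ln[(1.16+3.27·1.40)/(1.16+3.27·0.806)] = 0.3547·ln(5.738/3.797) = 0.1465 mol·L⁻¹.
Then C_P = (C_{A0}−C_A) − C_Q = 0.5936 − 0.1465 = 0.4471 mol·L⁻¹.
S̃_{P/Q} = C_P/C_Q = 0.4471/0.1465 = 3.05.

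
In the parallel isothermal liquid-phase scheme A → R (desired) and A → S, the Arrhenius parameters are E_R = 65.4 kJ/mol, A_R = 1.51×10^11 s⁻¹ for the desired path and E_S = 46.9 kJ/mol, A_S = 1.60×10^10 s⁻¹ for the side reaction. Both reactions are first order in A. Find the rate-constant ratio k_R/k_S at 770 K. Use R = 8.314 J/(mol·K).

0.525

With equal orders, S_{R/S} = k_R/k_S = (A_R/A_S)·exp[(E_S−E_R)/(RT)].
(E_S−E_R)/(RT) = (46.9−65.4)×10³/(8.314×770) = -18500/6402 = -2.890.
k_R/k_S = (1.51×10^11/1.60×10^10)·exp(-2.890) = 9.438 × 0.05559 = 0.525.
Since E_R > E_S, raising the temperature improves selectivity toward R.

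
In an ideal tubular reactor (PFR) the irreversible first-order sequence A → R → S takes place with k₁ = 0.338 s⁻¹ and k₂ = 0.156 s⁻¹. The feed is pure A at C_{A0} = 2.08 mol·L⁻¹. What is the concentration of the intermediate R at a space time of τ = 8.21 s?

0.832 mol·L⁻¹

For first-order series with pure A initially, C_R(τ) = k₁C_{A0}/(k₂−k₁)·(e^(−k₁τ) − e^(−k₂τ)).
e^(−k₁τ) = e^(−0.338×8.21) = e^(−2.775) = 0.06235; e^(−k₂τ) = e^(−1.281) = 0.2778.
C_R = 0.338×2.08/(0.156−0.338) × (0.06235−0.2778) = (-3.863)×(-0.2155) = 0.8324 mol·L⁻¹.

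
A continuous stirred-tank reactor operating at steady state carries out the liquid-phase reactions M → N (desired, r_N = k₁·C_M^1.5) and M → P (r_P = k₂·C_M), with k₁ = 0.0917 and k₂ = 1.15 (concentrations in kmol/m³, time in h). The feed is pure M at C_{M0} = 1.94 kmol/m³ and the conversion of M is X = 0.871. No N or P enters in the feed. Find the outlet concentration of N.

Exit C_M = C_{M0}(1−X) = 1.94×0.129 = 0.2503 kmol/m³.
In a CSTR the entire volume is at exit conditions, so r_N = 0.0917×0.2503^1.5 = 0.01148 and r_P = 1.15×0.2503 = 0.2878.
Fraction of consumed M going to N: r_N/(r_N+r_P) = 0.03836.
C_N = 0.03836·C_{M0}·X = 0.03836×1.94×0.871 = 0.0648 kmol/m³.

0.0648 kmol/m³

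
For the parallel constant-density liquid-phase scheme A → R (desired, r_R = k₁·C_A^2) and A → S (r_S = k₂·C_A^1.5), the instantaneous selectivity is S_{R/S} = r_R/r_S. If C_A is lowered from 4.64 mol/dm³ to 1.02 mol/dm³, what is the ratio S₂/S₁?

S_{R/S} = (k₁/k₂)·C_A^0.5, so S₂/S₁ = (C_{A,2}/C_{A,1})^0.5.
= (1.02/4.64)^0.5 = (0.2198)^0.5 = 0.469.

0.469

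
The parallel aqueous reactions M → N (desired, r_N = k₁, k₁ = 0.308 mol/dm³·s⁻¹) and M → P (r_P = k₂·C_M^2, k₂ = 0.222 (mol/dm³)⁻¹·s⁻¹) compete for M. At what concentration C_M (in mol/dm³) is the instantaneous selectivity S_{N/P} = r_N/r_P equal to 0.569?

S_{N/P} = (k₁/k₂)·C_M^-2 ⇒ C_M = (S·k₂/k₁)^(-0.5).
= (0.569×0.222/0.308)^(-0.5) = (0.4101)^(-0.5) = 1.56 mol/dm³.

1.56 mol/dm³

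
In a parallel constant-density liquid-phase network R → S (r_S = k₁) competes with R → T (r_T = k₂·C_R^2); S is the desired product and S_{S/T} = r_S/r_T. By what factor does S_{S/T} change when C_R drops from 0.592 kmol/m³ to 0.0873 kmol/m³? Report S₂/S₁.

46.0

S_{S/T} = (k₁/k₂)·C_R^-2, so S₂/S₁ = (C_{R,2}/C_{R,1})^-2.
= (0.0873/0.592)^(-2) = (0.1475)^(-2) = 46.0.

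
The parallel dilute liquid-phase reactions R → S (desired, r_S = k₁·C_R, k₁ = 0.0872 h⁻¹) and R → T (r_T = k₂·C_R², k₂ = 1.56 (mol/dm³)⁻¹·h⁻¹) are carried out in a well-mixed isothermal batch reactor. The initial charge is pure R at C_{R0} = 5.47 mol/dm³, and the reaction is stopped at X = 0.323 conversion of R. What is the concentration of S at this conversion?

0.0215 mol/dm³

C_R = C_{R0}(1−X) = 3.703 mol/dm³.
Along a PFR/batch, dC_S/dC_R = −r_S/(r_S+r_T) = −k₁/(k₁+k₂·C_R).
Integrating from C_{R0} to C_R: C_S = (0.0872/1.56)·ln[(0.0872+1.56·5.47)/(0.0872+1.56·3.70)] = 0.05590·ln(8.620/5.864) = 0.02154 mol/dm³.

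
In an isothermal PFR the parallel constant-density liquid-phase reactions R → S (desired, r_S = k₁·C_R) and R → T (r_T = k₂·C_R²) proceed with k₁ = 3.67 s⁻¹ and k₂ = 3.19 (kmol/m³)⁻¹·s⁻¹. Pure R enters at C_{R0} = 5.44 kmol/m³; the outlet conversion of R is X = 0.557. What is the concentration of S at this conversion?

C_R = C_{R0}(1−X) = 2.410 kmol/m³.
Along a PFR/batch, dC_S/dC_R = −r_S/(r_S+r_T) = −k₁/(k₁+k₂·C_R).
Integrating from C_{R0} to C_R: C_S = (3.67/3.19)·ln[(3.67+3.19·5.44)/(3.67+3.19·2.41)] = 1.150·ln(21.02/11.36) = 0.7084 kmol/m³.

0.708 kmol/m³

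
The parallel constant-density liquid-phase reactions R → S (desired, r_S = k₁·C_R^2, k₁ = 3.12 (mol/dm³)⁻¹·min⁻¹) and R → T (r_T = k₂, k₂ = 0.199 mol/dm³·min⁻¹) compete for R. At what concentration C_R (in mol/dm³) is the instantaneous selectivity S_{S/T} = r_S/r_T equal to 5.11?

0.571 mol/dm³

S_{S/T} = (k₁/k₂)·C_R^2 ⇒ C_R = (S·k₂/k₁)^(0.5).
= (5.11×0.199/3.12)^(0.5) = (0.3259)^(0.5) = 0.571 mol/dm³.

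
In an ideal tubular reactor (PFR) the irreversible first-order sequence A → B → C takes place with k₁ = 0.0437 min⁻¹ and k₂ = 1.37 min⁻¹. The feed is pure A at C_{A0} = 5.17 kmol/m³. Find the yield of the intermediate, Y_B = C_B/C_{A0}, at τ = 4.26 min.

Solving the coupled first-order balances gives C_B(τ) = [k₁/(k₂−k₁)]·C_{A0}·(e^(−k₁τ) − e^(−k₂τ)).
e^(−k₁τ) = e^(−0.0437×4.26) = e^(−0.1862) = 0.8301; e^(−k₂τ) = e^(−5.836) = 0.002920.
C_B = 0.0437×5.17/(1.37−0.0437) × (0.8301−0.002920) = 0.1703×0.8272 = 0.1409 kmol/m³.
Y_B = C_B/C_{A0} = 0.1409/5.17 = 0.0273.

0.0273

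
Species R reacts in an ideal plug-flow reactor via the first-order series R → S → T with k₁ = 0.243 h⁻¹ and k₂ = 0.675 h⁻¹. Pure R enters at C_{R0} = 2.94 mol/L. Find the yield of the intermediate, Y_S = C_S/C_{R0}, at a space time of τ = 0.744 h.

0.129

The intermediate concentration in a first-order A→B→C sequence is C_S = k₁C_{R0}(e^(−k₁τ) − e^(−k₂τ))/(k₂−k₁).
e^(−k₁τ) = e^(−0.243×0.744) = e^(−0.1808) = 0.8346; e^(−k₂τ) = e^(−0.5022) = 0.6052.
C_S = 0.243×2.94/(0.675−0.243) × (0.8346−0.6052) = 1.654×0.2294 = 0.3794 mol/L.
Y_S = C_S/C_{R0} = 0.3794/2.94 = 0.129.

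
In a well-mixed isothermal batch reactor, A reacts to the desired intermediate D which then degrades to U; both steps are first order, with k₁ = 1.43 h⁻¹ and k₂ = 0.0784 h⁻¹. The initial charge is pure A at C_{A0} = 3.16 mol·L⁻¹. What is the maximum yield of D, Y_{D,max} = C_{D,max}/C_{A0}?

0.845

Evaluating C_D at t_opt = ln(k₂/k₁)/(k₂−k₁) gives C_{D,max}/C_{A0} = (k₁/k₂)^[k₂/(k₂−k₁)].
= (1.43/0.0784)^(0.0784/(0.0784−1.43)) = (18.24)^(-0.05801) = 0.8450.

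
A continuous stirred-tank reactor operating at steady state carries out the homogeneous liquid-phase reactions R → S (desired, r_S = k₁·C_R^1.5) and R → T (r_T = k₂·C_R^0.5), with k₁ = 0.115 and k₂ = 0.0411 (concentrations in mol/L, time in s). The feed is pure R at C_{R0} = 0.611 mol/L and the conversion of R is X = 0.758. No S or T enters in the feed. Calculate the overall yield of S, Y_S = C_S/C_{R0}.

Exit C_R = C_{R0}(1−X) = 0.611×0.242 = 0.1479 mol/L.
In a CSTR the entire volume is at exit conditions, so r_S = 0.115×0.1479^1.5 = 0.006539 and r_T = 0.0411×0.1479^0.5 = 0.01580.
Fraction of consumed R going to S: r_S/(r_S+r_T) = 0.2926.
C_S = 0.2926·C_{R0}·X = 0.2926×0.611×0.758 = 0.136 mol/L; Y_S = C_S/C_{R0} = 0.222.

0.222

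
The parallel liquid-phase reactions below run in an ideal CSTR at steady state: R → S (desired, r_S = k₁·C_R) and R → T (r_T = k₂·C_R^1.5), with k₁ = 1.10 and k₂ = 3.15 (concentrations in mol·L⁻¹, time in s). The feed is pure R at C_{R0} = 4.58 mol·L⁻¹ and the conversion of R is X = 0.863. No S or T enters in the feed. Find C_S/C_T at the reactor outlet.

Exit C_R = C_{R0}(1−X) = 4.58×0.137 = 0.6275 mol·L⁻¹.
In a CSTR the entire volume is at exit conditions, so r_S = 1.10×0.6275 = 0.6902 and r_T = 3.15×0.6275^1.5 = 1.566.
Overall selectivity = C_S/C_T = r_Sτ/(r_Tτ) = r_S/r_T = 0.441.

0.441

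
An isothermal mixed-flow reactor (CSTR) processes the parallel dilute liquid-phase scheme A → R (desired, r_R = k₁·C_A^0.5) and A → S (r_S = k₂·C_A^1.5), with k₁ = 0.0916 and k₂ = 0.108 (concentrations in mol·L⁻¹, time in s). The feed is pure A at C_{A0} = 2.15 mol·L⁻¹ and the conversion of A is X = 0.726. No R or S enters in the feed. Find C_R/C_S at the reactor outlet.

1.44

Exit C_A = C_{A0}(1−X) = 2.15×0.274 = 0.5891 mol·L⁻¹.
Rates in a CSTR are evaluated at the outlet concentration: r_R = 0.0916×0.5891^0.5 = 0.07031, r_S = 0.108×0.5891^1.5 = 0.04883.
Overall selectivity = C_R/C_S = r_Rτ/(r_Sτ) = r_R/r_S = 1.44.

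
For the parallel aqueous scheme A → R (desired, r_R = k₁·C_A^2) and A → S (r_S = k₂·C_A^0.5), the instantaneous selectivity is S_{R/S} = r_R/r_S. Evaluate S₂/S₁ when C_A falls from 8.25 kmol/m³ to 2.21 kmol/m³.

S_{R/S} = (k₁/k₂)·C_A^1.5, so S₂/S₁ = (C_{A,2}/C_{A,1})^1.5.
= (2.21/8.25)^1.5 = (0.2679)^1.5 = 0.139.

0.139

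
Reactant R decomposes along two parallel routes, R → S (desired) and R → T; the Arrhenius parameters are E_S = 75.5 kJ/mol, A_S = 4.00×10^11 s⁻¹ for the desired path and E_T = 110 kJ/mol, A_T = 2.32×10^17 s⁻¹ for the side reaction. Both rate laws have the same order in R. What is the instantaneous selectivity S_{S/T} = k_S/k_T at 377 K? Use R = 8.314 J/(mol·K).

0.104

k_S/k_T = (A_S/A_T)·exp[−(E_S−E_T)/(RT)] = (A_S/A_T)·exp[(E_T−E_S)/(RT)].
(E_T−E_S)/(RT) = (110−75.5)×10³/(8.314×377) = 34500/3134 = 11.01.
k_S/k_T = (4.00×10^11/2.32×10^17)·exp(11.01) = 1.724×10^-6 × 60293 = 0.104.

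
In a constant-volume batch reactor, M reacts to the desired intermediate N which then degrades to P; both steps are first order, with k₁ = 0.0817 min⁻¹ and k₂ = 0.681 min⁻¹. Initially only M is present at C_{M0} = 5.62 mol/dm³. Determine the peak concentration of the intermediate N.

For a first-order series the maximum intermediate yield is C_{N,max}/C_{M0} = (k₁/k₂)^[k₂/(k₂−k₁)].
= (0.0817/0.681)^(0.681/(0.681−0.0817)) = (0.1200)^(1.136) = 0.08985.
C_{N,max} = 0.08985×5.62 = 0.505 mol/dm³.

0.505 mol/dm³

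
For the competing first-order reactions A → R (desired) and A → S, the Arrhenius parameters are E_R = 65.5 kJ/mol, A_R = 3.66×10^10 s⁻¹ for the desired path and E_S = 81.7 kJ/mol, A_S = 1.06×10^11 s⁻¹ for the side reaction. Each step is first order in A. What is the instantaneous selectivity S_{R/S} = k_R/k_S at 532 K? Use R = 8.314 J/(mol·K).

13.5

With equal orders, S_{R/S} = k_R/k_S = (A_R/A_S)·exp[(E_S−E_R)/(RT)].
(E_S−E_R)/(RT) = (81.7−65.5)×10³/(8.314×532) = 16200/4423 = 3.663.
k_R/k_S = (3.66×10^10/1.06×10^11)·exp(3.663) = 0.3453 × 38.96 = 13.5.
Since E_R < E_S, lowering the temperature improves selectivity toward R.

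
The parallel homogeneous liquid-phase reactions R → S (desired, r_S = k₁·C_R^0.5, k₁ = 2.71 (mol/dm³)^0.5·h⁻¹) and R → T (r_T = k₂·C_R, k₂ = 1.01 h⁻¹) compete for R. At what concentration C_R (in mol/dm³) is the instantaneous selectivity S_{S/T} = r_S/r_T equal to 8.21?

S_{S/T} = (k₁/k₂)·C_R^-0.5 ⇒ C_R = (S·k₂/k₁)^(-2).
= (8.21×1.01/2.71)^(-2) = (3.060)^(-2) = 0.107 mol/dm³.

0.107 mol/dm³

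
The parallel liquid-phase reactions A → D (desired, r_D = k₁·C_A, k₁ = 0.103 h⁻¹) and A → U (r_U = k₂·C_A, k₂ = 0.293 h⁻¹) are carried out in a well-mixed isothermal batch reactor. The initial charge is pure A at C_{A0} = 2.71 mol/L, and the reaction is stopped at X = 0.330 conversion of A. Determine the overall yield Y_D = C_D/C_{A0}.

0.0858

C_A = C_{A0}(1−X) = 1.816 mol/L.
Both paths are first order in A, so the instantaneous fraction to D is constant: dC_D/d(−C_A) = k₁/(k₁+k₂) = 0.2601.
C_D = 0.2601·(C_{A0}−C_A) = 0.2601×0.8943 = 0.233 mol/L.
Y_D = C_D/C_{A0} = 0.2326/2.71 = 0.0858.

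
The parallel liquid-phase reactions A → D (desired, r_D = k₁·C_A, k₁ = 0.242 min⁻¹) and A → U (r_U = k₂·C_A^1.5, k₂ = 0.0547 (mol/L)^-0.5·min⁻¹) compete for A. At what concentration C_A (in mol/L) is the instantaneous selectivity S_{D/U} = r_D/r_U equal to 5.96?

0.551 mol/L

S_{D/U} = (k₁/k₂)·C_A^-0.5 ⇒ C_A = (S·k₂/k₁)^(-2).
= (5.96×0.0547/0.242)^(-2) = (1.347)^(-2) = 0.551 mol/L.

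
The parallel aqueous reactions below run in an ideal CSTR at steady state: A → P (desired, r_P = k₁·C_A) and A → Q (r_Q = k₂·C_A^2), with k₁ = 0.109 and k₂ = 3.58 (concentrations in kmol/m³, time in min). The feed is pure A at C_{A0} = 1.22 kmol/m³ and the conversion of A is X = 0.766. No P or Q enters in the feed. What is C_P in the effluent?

Exit C_A = C_{A0}(1−X) = 1.22×0.234 = 0.2855 kmol/m³.
Rates in a CSTR are evaluated at the outlet concentration: r_P = 0.109×0.2855 = 0.03112, r_Q = 3.58×0.2855^2 = 0.2918.
Fraction of consumed A going to P: r_P/(r_P+r_Q) = 0.09637.
C_P = 0.09637·C_{A0}·X = 0.09637×1.22×0.766 = 0.0901 kmol/m³.

0.0901 kmol/m³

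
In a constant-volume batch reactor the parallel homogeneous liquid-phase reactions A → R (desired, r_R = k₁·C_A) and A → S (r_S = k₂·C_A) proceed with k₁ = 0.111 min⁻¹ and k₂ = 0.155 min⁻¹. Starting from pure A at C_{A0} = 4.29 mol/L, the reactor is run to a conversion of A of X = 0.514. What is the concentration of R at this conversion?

C_A = C_{A0}(1−X) = 2.085 mol/L.
Both paths are first order in A, so the instantaneous fraction to R is constant: dC_R/d(−C_A) = k₁/(k₁+k₂) = 0.4173.
C_R = 0.4173·(C_{A0}−C_A) = 0.4173×2.205 = 0.920 mol/L.

0.920 mol/L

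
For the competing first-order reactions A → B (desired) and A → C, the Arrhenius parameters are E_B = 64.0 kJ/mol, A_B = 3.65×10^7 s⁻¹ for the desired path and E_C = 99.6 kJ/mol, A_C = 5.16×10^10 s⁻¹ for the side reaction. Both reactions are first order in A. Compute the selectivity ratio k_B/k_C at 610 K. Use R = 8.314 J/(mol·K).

k_B/k_C = (A_B/A_C)·exp[−(E_B−E_C)/(RT)] = (A_B/A_C)·exp[(E_C−E_B)/(RT)].
(E_C−E_B)/(RT) = (99.6−64.0)×10³/(8.314×610) = 35600/5072 = 7.020.
k_B/k_C = (3.65×10^7/5.16×10^10)·exp(7.020) = 7.074×10^-4 × 1118 = 0.791.

0.791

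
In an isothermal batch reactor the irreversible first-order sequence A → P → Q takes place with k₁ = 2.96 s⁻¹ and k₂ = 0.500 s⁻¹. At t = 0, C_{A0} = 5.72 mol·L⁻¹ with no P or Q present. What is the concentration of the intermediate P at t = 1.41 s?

3.29 mol·L⁻¹

Solving the coupled first-order balances gives C_P(t) = [k₁/(k₂−k₁)]·C_{A0}·(e^(−k₁t) − e^(−k₂t)).
e^(−k₁t) = e^(−2.96×1.41) = e^(−4.174) = 0.01540; e^(−k₂t) = e^(−0.7050) = 0.4941.
C_P = 2.96×5.72/(0.500−2.96) × (0.01540−0.4941) = (-6.883)×(-0.4787) = 3.295 mol·L⁻¹.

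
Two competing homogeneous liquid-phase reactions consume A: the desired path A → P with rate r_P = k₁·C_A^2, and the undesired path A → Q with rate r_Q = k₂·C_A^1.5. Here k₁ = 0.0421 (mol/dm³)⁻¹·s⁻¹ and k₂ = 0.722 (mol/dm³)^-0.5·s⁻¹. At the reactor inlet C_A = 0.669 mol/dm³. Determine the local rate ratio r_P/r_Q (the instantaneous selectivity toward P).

S_{P/Q} = r_P/r_Q = (k₁·C_A^2)/(k₂·C_A^1.5) = (k₁/k₂)·C_A^0.5.
= (0.0421×0.6690^2) / (0.722×0.6690^1.5) = 0.01884/0.3951 = 0.0477.

0.0477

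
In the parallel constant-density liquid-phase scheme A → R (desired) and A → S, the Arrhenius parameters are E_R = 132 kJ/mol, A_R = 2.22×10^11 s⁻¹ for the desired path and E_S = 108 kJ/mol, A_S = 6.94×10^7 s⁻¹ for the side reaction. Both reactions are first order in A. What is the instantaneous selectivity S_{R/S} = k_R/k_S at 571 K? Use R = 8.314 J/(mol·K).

20.4

Since both paths have the same order in A, the concentration cancels and S_{R/S} = k_R/k_S = (A_R/A_S)·exp[(E_S−E_R)/(RT)].
(E_S−E_R)/(RT) = (108−132)×10³/(8.314×571) = -24000/4747 = -5.056.
k_R/k_S = (2.22×10^11/6.94×10^7)·exp(-5.056) = 3199 × 0.006374 = 20.4.
Since E_R > E_S, raising the temperature improves selectivity toward R.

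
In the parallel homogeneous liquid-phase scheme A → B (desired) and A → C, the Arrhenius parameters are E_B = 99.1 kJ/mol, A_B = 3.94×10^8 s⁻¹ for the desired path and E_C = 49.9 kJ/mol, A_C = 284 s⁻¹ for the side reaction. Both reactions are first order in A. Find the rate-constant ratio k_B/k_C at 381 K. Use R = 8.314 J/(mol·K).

0.249

k_B/k_C = (A_B/A_C)·exp[−(E_B−E_C)/(RT)] = (A_B/A_C)·exp[(E_C−E_B)/(RT)].
(E_C−E_B)/(RT) = (49.9−99.1)×10³/(8.314×381) = -49200/3168 = -15.53.
k_B/k_C = (3.94×10^8/284)·exp(-15.53) = 1.387×10^6 × 1.797×10^-7 = 0.249.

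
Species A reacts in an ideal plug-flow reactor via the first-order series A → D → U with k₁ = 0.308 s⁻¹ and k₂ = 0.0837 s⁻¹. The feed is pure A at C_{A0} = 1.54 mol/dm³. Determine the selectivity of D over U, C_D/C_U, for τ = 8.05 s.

1.77

The intermediate concentration in a first-order A→B→C sequence is C_D = k₁C_{A0}(e^(−k₁τ) − e^(−k₂τ))/(k₂−k₁).
e^(−k₁τ) = e^(−0.308×8.05) = e^(−2.479) = 0.08379; e^(−k₂τ) = e^(−0.6738) = 0.5098.
C_D = 0.308×1.54/(0.0837−0.308) × (0.08379−0.5098) = (-2.115)×(-0.4260) = 0.9008 mol/dm³.
C_A = C_{A0}e^(−k₁τ) = 0.1290 mol/dm³, so C_U = C_{A0}−C_A−C_D = 0.5101 mol/dm³; C_D/C_U = 1.77.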